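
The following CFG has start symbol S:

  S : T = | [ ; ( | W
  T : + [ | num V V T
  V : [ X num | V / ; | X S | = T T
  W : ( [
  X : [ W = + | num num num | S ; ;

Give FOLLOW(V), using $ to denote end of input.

{ (, +, /, =, [, num }

In T : num V V T: add FIRST(V T) = { (, +, =, [, num }.
In T : num V V T: add FIRST(T) = { +, num }.
In V : V / ;: add FIRST(/ ;) = { / }.
Union: FOLLOW(V) = { (, +, /, =, [, num }.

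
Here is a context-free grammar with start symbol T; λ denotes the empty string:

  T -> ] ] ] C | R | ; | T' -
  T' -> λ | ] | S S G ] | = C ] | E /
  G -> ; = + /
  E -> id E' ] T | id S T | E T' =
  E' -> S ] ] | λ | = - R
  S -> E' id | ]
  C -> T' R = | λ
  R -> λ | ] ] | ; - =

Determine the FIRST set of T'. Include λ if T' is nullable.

{ =, ], id, λ }

T' -> λ contributes λ.
T' -> ] contributes {]}.
From T' -> S S G ]: add FIRST(S) = { =, ], id }.
T' -> = C ] contributes {=}.
From T' -> E /: add FIRST(E) = { id }.
Union: FIRST(T') = { =, ], id, λ }.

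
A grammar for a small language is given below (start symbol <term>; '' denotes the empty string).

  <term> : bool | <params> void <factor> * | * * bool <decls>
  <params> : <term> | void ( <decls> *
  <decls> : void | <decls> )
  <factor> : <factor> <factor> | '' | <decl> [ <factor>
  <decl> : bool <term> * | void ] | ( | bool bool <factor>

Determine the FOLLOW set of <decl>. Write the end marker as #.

In <factor> : <decl> [ <factor>: add FIRST([ <factor>) = { [ }.
Union: FOLLOW(<decl>) = { [ }.

{ [ }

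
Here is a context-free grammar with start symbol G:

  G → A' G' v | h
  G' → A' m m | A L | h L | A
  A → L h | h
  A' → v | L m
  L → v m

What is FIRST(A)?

{ h, v }

From A → L h: add FIRST(L) = { v }.
A → h contributes {h}.
Union: FIRST(A) = { h, v }.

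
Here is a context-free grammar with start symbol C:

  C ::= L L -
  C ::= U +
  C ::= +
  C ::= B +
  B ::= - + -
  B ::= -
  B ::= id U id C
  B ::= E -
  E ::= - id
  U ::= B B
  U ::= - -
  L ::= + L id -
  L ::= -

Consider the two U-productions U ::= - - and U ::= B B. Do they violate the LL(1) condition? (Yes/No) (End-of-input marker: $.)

FIRST(- -) = { - } and FIRST(B B) = { -, id }.
Both contain -, so the two alternatives are not disjoint — LL(1) conflict.

Yes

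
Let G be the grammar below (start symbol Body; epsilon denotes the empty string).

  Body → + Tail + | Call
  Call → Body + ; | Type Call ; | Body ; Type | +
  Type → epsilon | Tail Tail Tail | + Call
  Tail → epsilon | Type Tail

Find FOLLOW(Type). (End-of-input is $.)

In Call → Type Call ;: add FIRST(Call ;) = { + }.
In Call → Body ; Type: Type is at the end, add FOLLOW(Call) = { $, +, ; }.
In Tail → Type Tail: add FIRST(Tail)\{epsilon} = { + }.
  Since Tail is nullable, also add FOLLOW(Tail) = { $, +, ; }.
Union: FOLLOW(Type) = { $, +, ; }.

{ $, +, ; }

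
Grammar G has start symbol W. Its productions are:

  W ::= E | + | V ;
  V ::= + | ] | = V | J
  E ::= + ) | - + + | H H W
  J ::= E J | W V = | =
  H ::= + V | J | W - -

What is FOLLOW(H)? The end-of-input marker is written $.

{ +, -, =, ] }

In E ::= H H W: add FIRST(H W) = { +, -, =, ] }.
In E ::= H H W: add FIRST(W) = { +, -, =, ] }.
Union: FOLLOW(H) = { +, -, =, ] }.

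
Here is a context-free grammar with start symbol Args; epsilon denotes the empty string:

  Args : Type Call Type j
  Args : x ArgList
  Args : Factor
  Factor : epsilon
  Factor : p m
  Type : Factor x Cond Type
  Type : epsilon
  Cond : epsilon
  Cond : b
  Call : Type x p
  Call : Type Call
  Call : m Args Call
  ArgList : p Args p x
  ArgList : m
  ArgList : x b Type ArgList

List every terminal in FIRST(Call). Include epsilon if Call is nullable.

From Call : Type x p: Type nullable, take FIRST(Type) ∪ {x} = { p, x }.
From Call : Type Call: Type nullable, take FIRST(Type) ∪ FIRST(Call) = { m, p, x }.
Call : m Args Call contributes {m}.
Union: FIRST(Call) = { m, p, x }.

{ m, p, x }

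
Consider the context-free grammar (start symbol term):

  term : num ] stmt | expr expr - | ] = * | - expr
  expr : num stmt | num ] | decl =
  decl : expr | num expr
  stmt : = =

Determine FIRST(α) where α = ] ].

] is a terminal; add {]} and stop.

{ ] }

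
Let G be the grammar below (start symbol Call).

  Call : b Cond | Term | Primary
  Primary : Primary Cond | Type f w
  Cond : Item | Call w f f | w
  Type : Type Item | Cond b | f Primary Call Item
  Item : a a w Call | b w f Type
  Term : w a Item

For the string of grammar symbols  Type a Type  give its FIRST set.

{ a, b, f, w }

Add FIRST(Type) = { a, b, f, w }; Type is not nullable, stop.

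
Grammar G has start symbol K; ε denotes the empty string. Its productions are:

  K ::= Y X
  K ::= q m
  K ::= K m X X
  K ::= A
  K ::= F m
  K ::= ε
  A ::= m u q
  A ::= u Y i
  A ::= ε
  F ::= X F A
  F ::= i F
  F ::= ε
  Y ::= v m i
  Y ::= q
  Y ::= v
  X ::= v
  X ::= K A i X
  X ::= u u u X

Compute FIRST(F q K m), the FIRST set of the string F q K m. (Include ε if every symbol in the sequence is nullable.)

{ i, m, q, u, v }

Add FIRST(F)\{ε} = { i, m, q, u, v }; F is nullable, continue.
q is a terminal; add {q} and stop.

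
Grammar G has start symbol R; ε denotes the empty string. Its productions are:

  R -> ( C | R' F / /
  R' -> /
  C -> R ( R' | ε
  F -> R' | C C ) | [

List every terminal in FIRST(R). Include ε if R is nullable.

R -> ( C contributes {(}.
From R -> R' F / /: add FIRST(R') = { / }.
Union: FIRST(R) = { (, / }.

{ (, / }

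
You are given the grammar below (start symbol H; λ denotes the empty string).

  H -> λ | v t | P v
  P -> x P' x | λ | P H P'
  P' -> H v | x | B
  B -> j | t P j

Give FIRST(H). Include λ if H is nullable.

{ j, t, v, x, λ }

H -> λ contributes λ.
H -> v t contributes {v}.
From H -> P v: P nullable, take FIRST(P) ∪ {v} = { j, t, v, x }.
Union: FIRST(H) = { j, t, v, x, λ }.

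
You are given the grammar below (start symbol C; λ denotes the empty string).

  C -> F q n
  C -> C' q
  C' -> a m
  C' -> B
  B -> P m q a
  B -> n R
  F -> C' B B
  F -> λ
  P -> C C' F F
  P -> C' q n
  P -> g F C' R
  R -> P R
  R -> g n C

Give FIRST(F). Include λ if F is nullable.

From F -> C' B B: add FIRST(C') = { a, g, n, q }.
F -> λ contributes λ.
Union: FIRST(F) = { a, g, n, q, λ }.

{ a, g, n, q, λ }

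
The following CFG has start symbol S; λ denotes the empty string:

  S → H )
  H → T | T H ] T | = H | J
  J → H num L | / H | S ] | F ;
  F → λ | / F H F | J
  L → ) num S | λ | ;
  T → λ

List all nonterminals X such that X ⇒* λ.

{ F, H, L, T }

Directly nullable (have an λ-production): F, L, T.
H → T with every symbol nullable, so H is nullable.
No other nonterminal has a production whose RHS symbols are all nullable.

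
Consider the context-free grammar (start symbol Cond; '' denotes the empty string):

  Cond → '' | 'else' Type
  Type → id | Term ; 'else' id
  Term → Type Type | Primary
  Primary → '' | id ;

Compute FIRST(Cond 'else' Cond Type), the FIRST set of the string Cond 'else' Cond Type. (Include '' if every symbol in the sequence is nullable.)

{ 'else' }

Add FIRST(Cond)\{''} = { 'else' }; Cond is nullable, continue.
'else' is a terminal; add {'else'} and stop.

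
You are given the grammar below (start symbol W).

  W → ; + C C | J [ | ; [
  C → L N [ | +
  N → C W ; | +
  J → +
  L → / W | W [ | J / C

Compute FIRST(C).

From C → L N [: add FIRST(L) = { +, /, ; }.
C → + contributes {+}.
Union: FIRST(C) = { +, /, ; }.

{ +, /, ; }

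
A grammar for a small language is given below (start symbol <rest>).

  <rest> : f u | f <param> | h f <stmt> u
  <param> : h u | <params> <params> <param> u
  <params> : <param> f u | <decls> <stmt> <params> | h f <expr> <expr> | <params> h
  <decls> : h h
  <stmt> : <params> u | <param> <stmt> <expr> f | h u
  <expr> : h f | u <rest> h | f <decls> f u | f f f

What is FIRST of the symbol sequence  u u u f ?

{ u }

u is a terminal; add {u} and stop.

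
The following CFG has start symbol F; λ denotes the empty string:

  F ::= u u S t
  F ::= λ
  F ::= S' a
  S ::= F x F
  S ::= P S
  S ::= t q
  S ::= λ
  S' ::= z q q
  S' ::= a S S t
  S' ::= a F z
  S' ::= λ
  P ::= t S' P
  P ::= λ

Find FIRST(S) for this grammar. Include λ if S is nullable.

From S ::= F x F: F nullable, take FIRST(F) ∪ {x} = { a, u, x, z }.
From S ::= P S: P, S nullable, take FIRST(P) ∪ FIRST(S) = { a, t, u, x, z }; also λ since the whole RHS is nullable.
S ::= t q contributes {t}.
S ::= λ contributes λ.
Union: FIRST(S) = { a, t, u, x, z, λ }.

{ a, t, u, x, z, λ }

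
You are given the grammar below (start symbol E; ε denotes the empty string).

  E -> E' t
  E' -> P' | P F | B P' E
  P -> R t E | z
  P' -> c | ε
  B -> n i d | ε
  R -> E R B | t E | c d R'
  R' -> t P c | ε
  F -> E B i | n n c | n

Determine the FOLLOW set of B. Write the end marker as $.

In E' -> B P' E: add FIRST(P' E) = { c, n, t, z }.
In R -> E R B: B is at the end, add FOLLOW(R) = { n, t }.
In F -> E B i: add FIRST(i) = { i }.
Union: FOLLOW(B) = { c, i, n, t, z }.

{ c, i, n, t, z }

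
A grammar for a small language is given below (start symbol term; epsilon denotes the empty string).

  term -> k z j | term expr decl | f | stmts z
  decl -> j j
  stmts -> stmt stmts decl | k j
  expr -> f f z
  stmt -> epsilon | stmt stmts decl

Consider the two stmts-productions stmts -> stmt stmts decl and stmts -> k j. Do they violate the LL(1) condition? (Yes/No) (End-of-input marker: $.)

Yes

FIRST(stmt stmts decl) = { k } and FIRST(k j) = { k }.
Both contain k, so the two alternatives are not disjoint — LL(1) conflict.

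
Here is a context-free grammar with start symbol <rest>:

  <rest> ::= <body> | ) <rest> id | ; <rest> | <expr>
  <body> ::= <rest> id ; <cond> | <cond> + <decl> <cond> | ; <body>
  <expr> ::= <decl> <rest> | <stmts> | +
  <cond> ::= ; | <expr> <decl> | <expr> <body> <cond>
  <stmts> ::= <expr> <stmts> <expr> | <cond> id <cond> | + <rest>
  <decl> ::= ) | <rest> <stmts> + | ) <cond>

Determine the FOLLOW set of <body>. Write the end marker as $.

In <rest> ::= <body>: <body> is at the end, add FOLLOW(<rest>) = { $, ), +, ;, id }.
In <body> ::= ; <body>: <body> is at the end, add FOLLOW(<body>) = { $, ), +, ;, id }.
In <cond> ::= <expr> <body> <cond>: add FIRST(<cond>) = { ), +, ; }.
Union: FOLLOW(<body>) = { $, ), +, ;, id }.

{ $, ), +, ;, id }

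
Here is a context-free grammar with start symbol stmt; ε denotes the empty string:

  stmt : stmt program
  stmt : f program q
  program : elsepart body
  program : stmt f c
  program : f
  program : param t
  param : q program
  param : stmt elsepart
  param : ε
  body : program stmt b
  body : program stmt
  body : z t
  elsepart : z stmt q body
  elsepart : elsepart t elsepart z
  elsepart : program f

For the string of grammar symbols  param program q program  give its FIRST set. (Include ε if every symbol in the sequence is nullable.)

{ f, q, t, z }

Add FIRST(param)\{ε} = { f, q }; param is nullable, continue.
Add FIRST(program) = { f, q, t, z }; program is not nullable, stop.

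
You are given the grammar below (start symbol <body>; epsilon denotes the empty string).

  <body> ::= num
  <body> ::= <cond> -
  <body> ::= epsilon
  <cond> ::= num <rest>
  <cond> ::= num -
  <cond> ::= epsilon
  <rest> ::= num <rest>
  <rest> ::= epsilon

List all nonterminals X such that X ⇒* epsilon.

Directly nullable (have an epsilon-production): <body>, <cond>, <rest>.

{ <body>, <cond>, <rest> }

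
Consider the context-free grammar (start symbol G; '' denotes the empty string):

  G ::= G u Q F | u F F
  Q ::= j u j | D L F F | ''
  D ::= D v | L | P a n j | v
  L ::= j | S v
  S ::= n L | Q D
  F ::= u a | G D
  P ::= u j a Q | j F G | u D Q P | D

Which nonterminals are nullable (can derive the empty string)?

Directly nullable (have an ''-production): Q.
No other nonterminal has a production whose RHS symbols are all nullable.

{ Q }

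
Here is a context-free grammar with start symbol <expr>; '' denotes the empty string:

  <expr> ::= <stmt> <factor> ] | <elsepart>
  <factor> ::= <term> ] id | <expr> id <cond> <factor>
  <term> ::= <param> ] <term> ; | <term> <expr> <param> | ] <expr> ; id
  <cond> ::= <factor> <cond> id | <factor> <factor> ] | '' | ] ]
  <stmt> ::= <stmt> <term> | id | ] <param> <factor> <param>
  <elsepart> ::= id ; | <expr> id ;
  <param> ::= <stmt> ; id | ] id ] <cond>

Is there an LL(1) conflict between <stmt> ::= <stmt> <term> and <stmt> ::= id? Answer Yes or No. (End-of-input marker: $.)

Yes

FIRST(<stmt> <term>) = { ], id } and FIRST(id) = { id }.
Both contain id, so the two alternatives are not disjoint — LL(1) conflict.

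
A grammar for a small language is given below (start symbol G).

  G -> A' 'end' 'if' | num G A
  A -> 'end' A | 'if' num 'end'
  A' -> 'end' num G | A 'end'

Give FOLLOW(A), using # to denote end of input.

{ #, 'end', 'if' }

In G -> num G A: A is at the end, add FOLLOW(G) = { #, 'end', 'if' }.
In A -> 'end' A: A is at the end, add FOLLOW(A) = { #, 'end', 'if' }.
In A' -> A 'end': add FIRST('end') = { 'end' }.
Union: FOLLOW(A) = { #, 'end', 'if' }.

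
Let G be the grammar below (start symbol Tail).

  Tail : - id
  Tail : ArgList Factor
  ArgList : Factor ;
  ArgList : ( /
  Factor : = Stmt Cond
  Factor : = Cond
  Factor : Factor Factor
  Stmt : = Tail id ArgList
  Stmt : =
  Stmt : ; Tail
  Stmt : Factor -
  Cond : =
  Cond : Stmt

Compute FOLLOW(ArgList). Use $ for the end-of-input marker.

{ $, -, ;, =, id }

In Tail : ArgList Factor: add FIRST(Factor) = { = }.
In Stmt : = Tail id ArgList: ArgList is at the end, add FOLLOW(Stmt) = { $, -, ;, =, id }.
Union: FOLLOW(ArgList) = { $, -, ;, =, id }.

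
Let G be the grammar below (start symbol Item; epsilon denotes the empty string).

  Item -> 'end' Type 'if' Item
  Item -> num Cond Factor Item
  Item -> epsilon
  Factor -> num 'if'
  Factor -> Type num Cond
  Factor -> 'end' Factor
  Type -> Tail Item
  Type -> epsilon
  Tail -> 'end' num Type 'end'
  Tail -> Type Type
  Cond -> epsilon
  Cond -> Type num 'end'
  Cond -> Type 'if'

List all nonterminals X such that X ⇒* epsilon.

Directly nullable (have an epsilon-production): Item, Type, Cond.
Tail -> Type Type with every symbol nullable, so Tail is nullable.
No other nonterminal has a production whose RHS symbols are all nullable.

{ Cond, Item, Tail, Type }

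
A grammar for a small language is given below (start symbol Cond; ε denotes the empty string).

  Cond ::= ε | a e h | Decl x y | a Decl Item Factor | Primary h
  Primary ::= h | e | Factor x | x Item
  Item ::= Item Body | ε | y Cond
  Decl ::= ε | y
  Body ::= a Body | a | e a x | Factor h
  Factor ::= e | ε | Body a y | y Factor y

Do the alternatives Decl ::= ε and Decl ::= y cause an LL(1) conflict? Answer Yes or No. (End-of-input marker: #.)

FIRST(ε) = { ε } and FIRST(y) = { y }.
The first alternative is nullable and FOLLOW(Decl) = { #, a, e, h, x, y } shares y with FIRST of the second — conflict.

Yes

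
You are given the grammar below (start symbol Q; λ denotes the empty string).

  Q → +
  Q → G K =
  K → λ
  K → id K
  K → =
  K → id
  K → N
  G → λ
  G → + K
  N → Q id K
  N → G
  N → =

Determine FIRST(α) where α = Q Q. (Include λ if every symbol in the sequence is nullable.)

Add FIRST(Q) = { +, =, id }; Q is not nullable, stop.

{ +, =, id }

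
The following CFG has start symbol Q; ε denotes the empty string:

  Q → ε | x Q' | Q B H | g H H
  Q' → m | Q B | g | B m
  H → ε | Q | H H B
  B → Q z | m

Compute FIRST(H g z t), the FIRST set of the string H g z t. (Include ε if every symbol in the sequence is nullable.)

{ g, m, x, z }

Add FIRST(H)\{ε} = { g, m, x, z }; H is nullable, continue.
g is a terminal; add {g} and stop.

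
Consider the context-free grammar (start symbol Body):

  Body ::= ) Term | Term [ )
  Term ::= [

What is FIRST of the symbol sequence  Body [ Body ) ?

Add FIRST(Body) = { ), [ }; Body is not nullable, stop.

{ ), [ }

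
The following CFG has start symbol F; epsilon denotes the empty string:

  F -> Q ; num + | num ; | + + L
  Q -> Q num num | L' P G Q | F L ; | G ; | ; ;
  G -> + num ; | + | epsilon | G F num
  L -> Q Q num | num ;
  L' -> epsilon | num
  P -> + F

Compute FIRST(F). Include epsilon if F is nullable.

From F -> Q ; num +: add FIRST(Q) = { +, ;, num }.
F -> num ; contributes {num}.
F -> + + L contributes {+}.
Union: FIRST(F) = { +, ;, num }.

{ +, ;, num }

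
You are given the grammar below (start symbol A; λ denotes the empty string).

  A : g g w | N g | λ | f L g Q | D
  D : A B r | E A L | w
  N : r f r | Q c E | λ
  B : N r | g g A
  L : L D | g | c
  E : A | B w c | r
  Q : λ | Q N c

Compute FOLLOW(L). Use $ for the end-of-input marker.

In A : f L g Q: add FIRST(g Q) = { g }.
In D : E A L: L is at the end, add FOLLOW(D) = { $, c, f, g, r, w }.
In L : L D: add FIRST(D) = { c, f, g, r, w }.
Union: FOLLOW(L) = { $, c, f, g, r, w }.

{ $, c, f, g, r, w }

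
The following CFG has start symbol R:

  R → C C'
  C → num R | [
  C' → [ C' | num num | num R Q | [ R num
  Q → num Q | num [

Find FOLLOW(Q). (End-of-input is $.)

In C' → num R Q: Q is at the end, add FOLLOW(C') = { $, [, num }.
In Q → num Q: Q is at the end, add FOLLOW(Q) = { $, [, num }.
Union: FOLLOW(Q) = { $, [, num }.

{ $, [, num }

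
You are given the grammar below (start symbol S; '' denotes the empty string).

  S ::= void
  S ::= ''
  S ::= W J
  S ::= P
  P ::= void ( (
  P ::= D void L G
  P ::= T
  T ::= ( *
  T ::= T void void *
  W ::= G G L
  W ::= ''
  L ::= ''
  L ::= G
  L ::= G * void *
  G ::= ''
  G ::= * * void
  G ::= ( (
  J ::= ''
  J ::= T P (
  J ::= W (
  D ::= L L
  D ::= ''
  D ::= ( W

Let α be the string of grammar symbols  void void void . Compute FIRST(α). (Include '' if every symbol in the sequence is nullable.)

void is a terminal; add {void} and stop.

{ void }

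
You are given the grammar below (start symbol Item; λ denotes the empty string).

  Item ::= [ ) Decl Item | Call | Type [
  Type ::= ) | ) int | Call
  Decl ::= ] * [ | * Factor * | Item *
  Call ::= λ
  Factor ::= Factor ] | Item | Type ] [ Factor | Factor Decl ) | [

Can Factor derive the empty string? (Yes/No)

Factor ::= Item and each of Item is nullable, so Factor ⇒* λ.

Yes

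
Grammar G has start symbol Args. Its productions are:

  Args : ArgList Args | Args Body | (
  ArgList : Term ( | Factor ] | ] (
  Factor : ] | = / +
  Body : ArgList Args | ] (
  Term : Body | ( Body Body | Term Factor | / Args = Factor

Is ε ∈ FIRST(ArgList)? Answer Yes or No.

No

No nonterminal in this grammar is nullable.
No production of ArgList has an RHS whose symbols are all nullable, so ArgList is not nullable.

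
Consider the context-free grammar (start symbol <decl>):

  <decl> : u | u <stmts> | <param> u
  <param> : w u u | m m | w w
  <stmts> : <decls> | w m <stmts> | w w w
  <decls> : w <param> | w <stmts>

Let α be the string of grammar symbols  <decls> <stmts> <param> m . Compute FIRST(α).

{ w }

Add FIRST(<decls>) = { w }; <decls> is not nullable, stop.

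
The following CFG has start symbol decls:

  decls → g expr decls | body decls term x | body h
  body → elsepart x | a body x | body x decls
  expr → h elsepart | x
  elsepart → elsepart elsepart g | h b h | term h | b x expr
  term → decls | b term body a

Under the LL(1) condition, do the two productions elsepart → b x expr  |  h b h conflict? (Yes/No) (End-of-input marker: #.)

FIRST(b x expr) = { b } and FIRST(h b h) = { h }.
The FIRST sets are disjoint and neither alternative is nullable — no conflict.

No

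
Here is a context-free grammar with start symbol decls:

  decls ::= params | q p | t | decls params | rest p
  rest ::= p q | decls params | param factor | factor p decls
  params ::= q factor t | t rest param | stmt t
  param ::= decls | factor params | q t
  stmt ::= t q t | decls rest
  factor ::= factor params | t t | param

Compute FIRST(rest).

rest ::= p q contributes {p}.
From rest ::= decls params: add FIRST(decls) = { p, q, t }.
From rest ::= param factor: add FIRST(param) = { p, q, t }.
From rest ::= factor p decls: add FIRST(factor) = { p, q, t }.
Union: FIRST(rest) = { p, q, t }.

{ p, q, t }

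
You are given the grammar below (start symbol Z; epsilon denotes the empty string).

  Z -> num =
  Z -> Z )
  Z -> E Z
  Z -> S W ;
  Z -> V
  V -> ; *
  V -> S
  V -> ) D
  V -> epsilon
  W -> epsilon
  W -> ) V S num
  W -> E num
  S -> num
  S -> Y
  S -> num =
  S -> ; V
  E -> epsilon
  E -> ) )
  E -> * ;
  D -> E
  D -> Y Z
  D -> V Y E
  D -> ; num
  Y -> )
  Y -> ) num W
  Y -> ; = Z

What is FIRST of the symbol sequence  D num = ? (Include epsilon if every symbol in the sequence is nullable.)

Add FIRST(D)\{epsilon} = { ), *, ;, num }; D is nullable, continue.
num is a terminal; add {num} and stop.

{ ), *, ;, num }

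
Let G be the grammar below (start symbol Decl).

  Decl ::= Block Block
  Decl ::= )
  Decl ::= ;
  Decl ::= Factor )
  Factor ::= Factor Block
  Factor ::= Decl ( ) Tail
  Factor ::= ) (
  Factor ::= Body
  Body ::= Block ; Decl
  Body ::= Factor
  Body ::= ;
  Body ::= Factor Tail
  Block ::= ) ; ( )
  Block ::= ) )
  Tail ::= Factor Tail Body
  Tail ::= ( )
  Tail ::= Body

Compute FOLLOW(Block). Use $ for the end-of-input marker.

In Decl ::= Block Block: add FIRST(Block) = { ) }.
In Decl ::= Block Block: Block is at the end, add FOLLOW(Decl) = { $, (, ), ; }.
In Factor ::= Factor Block: Block is at the end, add FOLLOW(Factor) = { (, ), ; }.
In Body ::= Block ; Decl: add FIRST(; Decl) = { ; }.
Union: FOLLOW(Block) = { $, (, ), ; }.

{ $, (, ), ; }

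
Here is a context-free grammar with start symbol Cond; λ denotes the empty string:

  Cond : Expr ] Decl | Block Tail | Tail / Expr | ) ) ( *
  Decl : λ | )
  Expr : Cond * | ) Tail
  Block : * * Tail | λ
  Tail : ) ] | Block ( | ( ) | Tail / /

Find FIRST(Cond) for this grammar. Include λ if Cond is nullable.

{ (, ), * }

From Cond : Expr ] Decl: add FIRST(Expr) = { (, ), * }.
From Cond : Block Tail: Block nullable, take FIRST(Block) ∪ FIRST(Tail) = { (, ), * }.
From Cond : Tail / Expr: add FIRST(Tail) = { (, ), * }.
Cond : ) ) ( * contributes {)}.
Union: FIRST(Cond) = { (, ), * }.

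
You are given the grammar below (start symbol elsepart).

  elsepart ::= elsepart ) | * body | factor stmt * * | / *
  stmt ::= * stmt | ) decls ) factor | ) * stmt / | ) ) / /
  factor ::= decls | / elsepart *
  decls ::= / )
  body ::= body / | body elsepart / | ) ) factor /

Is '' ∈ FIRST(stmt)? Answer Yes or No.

No nonterminal in this grammar is nullable.
No production of stmt has an RHS whose symbols are all nullable, so stmt is not nullable.

No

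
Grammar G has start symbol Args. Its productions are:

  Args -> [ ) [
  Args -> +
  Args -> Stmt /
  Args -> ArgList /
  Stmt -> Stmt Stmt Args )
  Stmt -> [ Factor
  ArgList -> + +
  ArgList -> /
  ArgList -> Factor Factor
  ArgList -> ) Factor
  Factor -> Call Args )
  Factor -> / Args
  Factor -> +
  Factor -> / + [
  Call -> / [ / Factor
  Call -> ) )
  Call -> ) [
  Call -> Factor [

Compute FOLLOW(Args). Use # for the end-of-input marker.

Args is the start symbol, so # ∈ FOLLOW(Args).
In Stmt -> Stmt Stmt Args ): add FIRST()) = { ) }.
In Factor -> Call Args ): add FIRST()) = { ) }.
In Factor -> / Args: Args is at the end, add FOLLOW(Factor) = { ), +, /, [ }.
Union: FOLLOW(Args) = { #, ), +, /, [ }.

{ #, ), +, /, [ }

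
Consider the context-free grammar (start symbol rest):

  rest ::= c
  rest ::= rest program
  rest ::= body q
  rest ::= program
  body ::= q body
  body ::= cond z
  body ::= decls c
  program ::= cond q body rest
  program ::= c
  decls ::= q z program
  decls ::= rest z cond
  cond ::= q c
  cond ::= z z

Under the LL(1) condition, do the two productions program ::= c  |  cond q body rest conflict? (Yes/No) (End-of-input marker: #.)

No

FIRST(c) = { c } and FIRST(cond q body rest) = { q, z }.
The FIRST sets are disjoint and neither alternative is nullable — no conflict.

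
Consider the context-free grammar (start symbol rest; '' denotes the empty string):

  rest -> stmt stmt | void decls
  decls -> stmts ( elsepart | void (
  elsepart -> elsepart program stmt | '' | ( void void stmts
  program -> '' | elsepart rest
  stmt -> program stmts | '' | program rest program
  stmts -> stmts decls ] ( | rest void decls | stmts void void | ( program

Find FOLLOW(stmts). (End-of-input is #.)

In decls -> stmts ( elsepart: add FIRST(( elsepart) = { ( }.
In elsepart -> ( void void stmts: stmts is at the end, add FOLLOW(elsepart) = { #, (, ], void }.
In stmt -> program stmts: stmts is at the end, add FOLLOW(stmt) = { #, (, ], void }.
In stmts -> stmts decls ] (: add FIRST(decls ] () = { (, void }.
In stmts -> stmts void void: add FIRST(void void) = { void }.
Union: FOLLOW(stmts) = { #, (, ], void }.

{ #, (, ], void }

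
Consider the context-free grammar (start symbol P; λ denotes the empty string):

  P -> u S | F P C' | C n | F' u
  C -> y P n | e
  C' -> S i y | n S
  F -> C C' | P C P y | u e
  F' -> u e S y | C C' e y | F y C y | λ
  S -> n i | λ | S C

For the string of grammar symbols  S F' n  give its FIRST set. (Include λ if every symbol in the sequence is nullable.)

Add FIRST(S)\{λ} = { e, n, y }; S is nullable, continue.
Add FIRST(F')\{λ} = { e, u, y }; F' is nullable, continue.
n is a terminal; add {n} and stop.

{ e, n, u, y }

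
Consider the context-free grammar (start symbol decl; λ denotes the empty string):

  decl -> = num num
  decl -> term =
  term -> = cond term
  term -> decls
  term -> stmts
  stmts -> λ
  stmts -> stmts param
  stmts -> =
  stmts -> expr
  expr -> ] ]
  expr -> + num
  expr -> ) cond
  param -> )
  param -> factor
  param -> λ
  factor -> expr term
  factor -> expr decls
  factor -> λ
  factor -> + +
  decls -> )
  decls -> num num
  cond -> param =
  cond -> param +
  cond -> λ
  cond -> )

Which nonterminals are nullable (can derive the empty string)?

Directly nullable (have an λ-production): stmts, param, factor, cond.
term -> stmts with every symbol nullable, so term is nullable.
No other nonterminal has a production whose RHS symbols are all nullable.

{ cond, factor, param, stmts, term }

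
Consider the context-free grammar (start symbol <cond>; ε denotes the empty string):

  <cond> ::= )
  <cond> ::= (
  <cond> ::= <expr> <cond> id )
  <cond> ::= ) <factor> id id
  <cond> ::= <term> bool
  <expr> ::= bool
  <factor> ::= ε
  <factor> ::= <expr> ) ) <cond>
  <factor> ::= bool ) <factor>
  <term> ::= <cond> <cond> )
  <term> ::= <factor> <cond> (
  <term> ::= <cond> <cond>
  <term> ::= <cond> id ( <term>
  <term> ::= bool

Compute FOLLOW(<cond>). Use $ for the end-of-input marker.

<cond> is the start symbol, so $ ∈ FOLLOW(<cond>).
In <cond> ::= <expr> <cond> id ): add FIRST(id )) = { id }.
In <factor> ::= <expr> ) ) <cond>: <cond> is at the end, add FOLLOW(<factor>) = { (, ), bool, id }.
In <term> ::= <cond> <cond> ): add FIRST(<cond> )) = { (, ), bool }.
In <term> ::= <cond> <cond> ): add FIRST()) = { ) }.
In <term> ::= <factor> <cond> (: add FIRST(() = { ( }.
In <term> ::= <cond> <cond>: add FIRST(<cond>) = { (, ), bool }.
In <term> ::= <cond> <cond>: <cond> is at the end, add FOLLOW(<term>) = { bool }.
In <term> ::= <cond> id ( <term>: add FIRST(id ( <term>) = { id }.
Union: FOLLOW(<cond>) = { $, (, ), bool, id }.

{ $, (, ), bool, id }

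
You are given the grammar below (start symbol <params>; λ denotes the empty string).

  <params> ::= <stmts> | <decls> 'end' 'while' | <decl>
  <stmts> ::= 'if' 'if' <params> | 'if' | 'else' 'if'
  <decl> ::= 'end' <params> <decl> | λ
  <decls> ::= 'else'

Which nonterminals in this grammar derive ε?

Directly nullable (have an λ-production): <decl>.
<params> ::= <decl> with every symbol nullable, so <params> is nullable.
No other nonterminal has a production whose RHS symbols are all nullable.

{ <decl>, <params> }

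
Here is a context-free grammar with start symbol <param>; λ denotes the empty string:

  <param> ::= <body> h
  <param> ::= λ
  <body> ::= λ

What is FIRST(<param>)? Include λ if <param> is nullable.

From <param> ::= <body> h: <body> nullable, take FIRST(<body>) ∪ {h} = { h }.
<param> ::= λ contributes λ.
Union: FIRST(<param>) = { h, λ }.

{ h, λ }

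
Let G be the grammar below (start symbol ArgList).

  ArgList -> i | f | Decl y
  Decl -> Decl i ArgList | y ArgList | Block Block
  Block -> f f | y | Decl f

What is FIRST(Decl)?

From Decl -> Decl i ArgList: add FIRST(Decl) = { f, y }.
Decl -> y ArgList contributes {y}.
From Decl -> Block Block: add FIRST(Block) = { f, y }.
Union: FIRST(Decl) = { f, y }.

{ f, y }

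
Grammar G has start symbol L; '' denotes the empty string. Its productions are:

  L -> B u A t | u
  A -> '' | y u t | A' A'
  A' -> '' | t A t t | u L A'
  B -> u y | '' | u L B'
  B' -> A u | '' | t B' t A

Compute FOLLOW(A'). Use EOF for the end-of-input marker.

In A -> A' A': add FIRST(A')\{''} = { t, u }.
  Since A' is nullable, also add FOLLOW(A) = { t, u }.
In A -> A' A': A' is at the end, add FOLLOW(A) = { t, u }.
In A' -> u L A': A' is at the end, add FOLLOW(A') = { t, u }.
Union: FOLLOW(A') = { t, u }.

{ t, u }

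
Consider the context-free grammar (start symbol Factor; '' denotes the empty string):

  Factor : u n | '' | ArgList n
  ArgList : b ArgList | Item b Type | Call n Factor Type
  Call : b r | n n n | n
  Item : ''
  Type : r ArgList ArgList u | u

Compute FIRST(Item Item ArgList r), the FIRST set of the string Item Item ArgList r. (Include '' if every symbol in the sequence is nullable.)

Add FIRST(Item)\{''} = {  }; Item is nullable, continue.
Add FIRST(Item)\{''} = {  }; Item is nullable, continue.
Add FIRST(ArgList) = { b, n }; ArgList is not nullable, stop.

{ b, n }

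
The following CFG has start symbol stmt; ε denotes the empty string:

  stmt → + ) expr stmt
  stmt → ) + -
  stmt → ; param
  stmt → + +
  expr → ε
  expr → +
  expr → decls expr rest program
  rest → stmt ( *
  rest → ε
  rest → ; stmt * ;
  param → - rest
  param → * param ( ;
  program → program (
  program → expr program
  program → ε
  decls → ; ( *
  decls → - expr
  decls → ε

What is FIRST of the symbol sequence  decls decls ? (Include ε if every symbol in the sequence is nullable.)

{ -, ;, ε }

Add FIRST(decls)\{ε} = { -, ; }; decls is nullable, continue.
Add FIRST(decls)\{ε} = { -, ; }; decls is nullable, continue.
Every symbol is nullable, so include ε.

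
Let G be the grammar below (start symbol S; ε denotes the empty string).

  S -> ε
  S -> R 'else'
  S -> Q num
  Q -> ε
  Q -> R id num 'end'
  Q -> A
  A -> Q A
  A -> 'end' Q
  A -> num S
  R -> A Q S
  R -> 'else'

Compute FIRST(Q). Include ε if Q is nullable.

{ 'else', 'end', num, ε }

Q -> ε contributes ε.
From Q -> R id num 'end': add FIRST(R) = { 'else', 'end', num }.
From Q -> A: add FIRST(A) = { 'else', 'end', num }.
Union: FIRST(Q) = { 'else', 'end', num, ε }.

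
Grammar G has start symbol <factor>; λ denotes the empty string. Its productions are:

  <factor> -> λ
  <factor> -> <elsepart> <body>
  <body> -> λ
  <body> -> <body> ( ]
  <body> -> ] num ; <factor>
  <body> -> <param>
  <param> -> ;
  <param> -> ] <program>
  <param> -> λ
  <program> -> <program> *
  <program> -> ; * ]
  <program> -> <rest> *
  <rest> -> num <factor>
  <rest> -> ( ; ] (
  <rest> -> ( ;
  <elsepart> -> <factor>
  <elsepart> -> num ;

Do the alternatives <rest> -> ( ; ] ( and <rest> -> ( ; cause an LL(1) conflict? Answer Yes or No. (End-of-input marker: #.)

Yes

FIRST(( ; ] () = { ( } and FIRST(( ;) = { ( }.
Both contain (, so the two alternatives are not disjoint — LL(1) conflict.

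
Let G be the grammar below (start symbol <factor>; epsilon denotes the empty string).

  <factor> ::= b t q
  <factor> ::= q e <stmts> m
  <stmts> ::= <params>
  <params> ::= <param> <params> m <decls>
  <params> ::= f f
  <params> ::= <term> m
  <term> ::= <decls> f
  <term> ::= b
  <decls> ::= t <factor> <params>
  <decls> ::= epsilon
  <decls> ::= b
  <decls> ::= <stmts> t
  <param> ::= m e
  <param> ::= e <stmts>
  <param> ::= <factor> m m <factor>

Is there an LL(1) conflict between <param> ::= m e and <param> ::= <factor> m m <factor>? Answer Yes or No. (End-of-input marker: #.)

FIRST(m e) = { m } and FIRST(<factor> m m <factor>) = { b, q }.
The FIRST sets are disjoint and neither alternative is nullable — no conflict.

No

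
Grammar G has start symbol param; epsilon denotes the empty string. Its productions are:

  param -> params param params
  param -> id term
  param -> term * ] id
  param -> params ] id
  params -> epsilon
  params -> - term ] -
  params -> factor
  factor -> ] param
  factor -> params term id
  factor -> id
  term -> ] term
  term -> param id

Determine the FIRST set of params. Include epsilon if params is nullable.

params -> epsilon contributes epsilon.
params -> - term ] - contributes {-}.
From params -> factor: add FIRST(factor) = { -, ], id }.
Union: FIRST(params) = { -, ], id, epsilon }.

{ -, ], id, epsilon }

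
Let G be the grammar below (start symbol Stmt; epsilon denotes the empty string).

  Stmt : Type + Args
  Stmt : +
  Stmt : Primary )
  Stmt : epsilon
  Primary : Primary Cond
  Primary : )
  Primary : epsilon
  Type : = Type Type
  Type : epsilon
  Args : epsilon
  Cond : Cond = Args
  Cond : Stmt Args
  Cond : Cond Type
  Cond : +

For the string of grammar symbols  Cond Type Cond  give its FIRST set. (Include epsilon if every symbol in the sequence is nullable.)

{ ), +, =, epsilon }

Add FIRST(Cond)\{epsilon} = { ), +, = }; Cond is nullable, continue.
Add FIRST(Type)\{epsilon} = { = }; Type is nullable, continue.
Add FIRST(Cond)\{epsilon} = { ), +, = }; Cond is nullable, continue.
Every symbol is nullable, so include epsilon.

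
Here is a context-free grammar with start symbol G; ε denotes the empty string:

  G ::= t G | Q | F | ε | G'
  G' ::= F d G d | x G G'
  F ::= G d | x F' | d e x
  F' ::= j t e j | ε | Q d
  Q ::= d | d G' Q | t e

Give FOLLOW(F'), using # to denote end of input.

{ #, d, t, x }

In F ::= x F': F' is at the end, add FOLLOW(F) = { #, d, t, x }.
Union: FOLLOW(F') = { #, d, t, x }.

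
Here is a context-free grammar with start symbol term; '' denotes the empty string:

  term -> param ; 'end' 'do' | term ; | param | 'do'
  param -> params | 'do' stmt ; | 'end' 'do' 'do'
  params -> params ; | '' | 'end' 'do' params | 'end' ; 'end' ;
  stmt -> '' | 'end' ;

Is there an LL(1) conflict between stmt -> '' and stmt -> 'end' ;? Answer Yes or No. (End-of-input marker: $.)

FIRST('') = { '' } and FIRST('end' ;) = { 'end' }.
The first is nullable but FOLLOW(stmt) = { ; } is disjoint from FIRST of the second.

No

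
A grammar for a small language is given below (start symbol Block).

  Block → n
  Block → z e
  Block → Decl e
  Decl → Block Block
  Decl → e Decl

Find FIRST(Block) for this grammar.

Block → n contributes {n}.
Block → z e contributes {z}.
From Block → Decl e: add FIRST(Decl) = { e, n, z }.
Union: FIRST(Block) = { e, n, z }.

{ e, n, z }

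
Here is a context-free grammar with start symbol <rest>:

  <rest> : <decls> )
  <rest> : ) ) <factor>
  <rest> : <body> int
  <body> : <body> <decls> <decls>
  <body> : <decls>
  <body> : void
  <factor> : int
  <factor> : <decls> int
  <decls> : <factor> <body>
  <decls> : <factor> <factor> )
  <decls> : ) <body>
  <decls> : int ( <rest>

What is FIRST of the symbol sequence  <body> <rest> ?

{ ), int, void }

Add FIRST(<body>) = { ), int, void }; <body> is not nullable, stop.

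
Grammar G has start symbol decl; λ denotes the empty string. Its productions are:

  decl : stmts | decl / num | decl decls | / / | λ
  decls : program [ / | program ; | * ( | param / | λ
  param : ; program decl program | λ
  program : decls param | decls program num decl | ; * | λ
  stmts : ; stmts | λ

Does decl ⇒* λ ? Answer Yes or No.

Yes

decl has an λ-production, so decl ⇒ λ.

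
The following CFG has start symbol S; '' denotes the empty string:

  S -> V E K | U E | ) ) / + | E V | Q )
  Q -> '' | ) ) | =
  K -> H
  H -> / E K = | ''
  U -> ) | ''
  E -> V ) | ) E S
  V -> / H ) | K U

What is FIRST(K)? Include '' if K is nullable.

{ /, '' }

From K -> H: add FIRST(H) = { /, '' } (including '' since H is nullable).
Union: FIRST(K) = { /, '' }.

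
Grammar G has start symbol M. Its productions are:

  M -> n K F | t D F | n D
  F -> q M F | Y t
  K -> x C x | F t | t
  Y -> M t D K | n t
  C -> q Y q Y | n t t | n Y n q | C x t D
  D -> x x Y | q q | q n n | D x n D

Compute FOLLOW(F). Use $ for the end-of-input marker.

In M -> n K F: F is at the end, add FOLLOW(M) = { $, n, q, t }.
In M -> t D F: F is at the end, add FOLLOW(M) = { $, n, q, t }.
In F -> q M F: F is at the end, add FOLLOW(F) = { $, n, q, t }.
In K -> F t: add FIRST(t) = { t }.
Union: FOLLOW(F) = { $, n, q, t }.

{ $, n, q, t }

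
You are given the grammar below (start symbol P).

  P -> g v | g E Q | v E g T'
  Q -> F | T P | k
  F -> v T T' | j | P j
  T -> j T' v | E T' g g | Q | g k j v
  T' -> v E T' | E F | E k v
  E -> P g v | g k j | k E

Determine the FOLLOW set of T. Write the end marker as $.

{ g, k, v }

In Q -> T P: add FIRST(P) = { g, v }.
In F -> v T T': add FIRST(T') = { g, k, v }.
Union: FOLLOW(T) = { g, k, v }.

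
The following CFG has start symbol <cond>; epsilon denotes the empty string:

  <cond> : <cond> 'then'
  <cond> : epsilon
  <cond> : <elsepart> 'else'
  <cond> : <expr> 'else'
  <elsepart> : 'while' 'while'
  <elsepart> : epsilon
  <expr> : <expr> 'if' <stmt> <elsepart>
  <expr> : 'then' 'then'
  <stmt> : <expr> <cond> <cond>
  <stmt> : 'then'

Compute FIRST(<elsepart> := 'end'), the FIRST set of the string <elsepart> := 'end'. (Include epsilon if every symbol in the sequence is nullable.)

{ 'while', := }

Add FIRST(<elsepart>)\{epsilon} = { 'while' }; <elsepart> is nullable, continue.
:= is a terminal; add {:=} and stop.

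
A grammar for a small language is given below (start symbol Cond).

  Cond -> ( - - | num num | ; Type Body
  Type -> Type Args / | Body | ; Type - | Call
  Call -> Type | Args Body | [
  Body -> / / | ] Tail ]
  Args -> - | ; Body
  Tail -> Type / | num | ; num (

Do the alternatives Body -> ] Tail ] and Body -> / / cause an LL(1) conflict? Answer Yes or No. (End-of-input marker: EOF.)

FIRST(] Tail ]) = { ] } and FIRST(/ /) = { / }.
The FIRST sets are disjoint and neither alternative is nullable — no conflict.

No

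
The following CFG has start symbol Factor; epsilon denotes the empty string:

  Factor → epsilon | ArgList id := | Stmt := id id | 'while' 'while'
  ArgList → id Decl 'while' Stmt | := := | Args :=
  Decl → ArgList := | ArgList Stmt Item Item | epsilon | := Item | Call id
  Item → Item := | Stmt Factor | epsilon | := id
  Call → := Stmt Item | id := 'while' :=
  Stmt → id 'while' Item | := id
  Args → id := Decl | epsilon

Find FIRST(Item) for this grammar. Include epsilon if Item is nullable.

From Item → Item :=: Item nullable, take FIRST(Item) ∪ {:=} = { :=, id }.
From Item → Stmt Factor: add FIRST(Stmt) = { :=, id }.
Item → epsilon contributes epsilon.
Item → := id contributes {:=}.
Union: FIRST(Item) = { :=, id, epsilon }.

{ :=, id, epsilon }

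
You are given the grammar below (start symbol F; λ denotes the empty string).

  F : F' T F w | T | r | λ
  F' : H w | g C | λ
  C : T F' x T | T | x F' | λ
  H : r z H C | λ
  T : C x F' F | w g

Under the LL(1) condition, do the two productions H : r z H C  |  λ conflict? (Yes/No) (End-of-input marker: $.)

FIRST(r z H C) = { r } and FIRST(λ) = { λ }.
The second is nullable but FOLLOW(H) = { w, x } is disjoint from FIRST of the first.

No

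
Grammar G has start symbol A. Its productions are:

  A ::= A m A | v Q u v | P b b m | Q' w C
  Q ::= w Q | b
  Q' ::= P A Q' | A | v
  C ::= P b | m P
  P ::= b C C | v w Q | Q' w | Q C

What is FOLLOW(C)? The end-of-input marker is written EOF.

In A ::= Q' w C: C is at the end, add FOLLOW(A) = { EOF, b, m, v, w }.
In P ::= b C C: add FIRST(C) = { b, m, v, w }.
In P ::= b C C: C is at the end, add FOLLOW(P) = { EOF, b, m, v, w }.
In P ::= Q C: C is at the end, add FOLLOW(P) = { EOF, b, m, v, w }.
Union: FOLLOW(C) = { EOF, b, m, v, w }.

{ EOF, b, m, v, w }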